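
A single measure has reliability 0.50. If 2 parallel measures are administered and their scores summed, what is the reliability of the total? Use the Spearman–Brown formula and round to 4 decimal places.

0.6667

ρ_k = kρ / (1 + (k−1)ρ) = 2·0.50 / (1 + 1·0.50) = 1.000 / 1.500 = 0.6667.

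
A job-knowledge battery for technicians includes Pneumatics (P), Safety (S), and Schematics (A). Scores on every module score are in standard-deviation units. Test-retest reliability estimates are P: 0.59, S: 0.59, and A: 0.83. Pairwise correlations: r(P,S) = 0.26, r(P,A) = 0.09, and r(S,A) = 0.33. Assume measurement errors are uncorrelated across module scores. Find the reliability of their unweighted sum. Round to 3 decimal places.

Var(P+S+A) = 3 + 2·[0.26 + 0.09 + 0.33] = 3 + 1.36 = 4.36.
Because errors are independent across components, Cov(Tᵢ,Tⱼ) = Cov(Xᵢ,Xⱼ); the off-diagonal part of the true-score variance is the same as above.
True-score variance = [0.59 + 0.59 + 0.83] + 1.36 = 2.01 + 1.36 = 3.37.
Reliability = 3.37 / 4.36 = 0.773.

0.773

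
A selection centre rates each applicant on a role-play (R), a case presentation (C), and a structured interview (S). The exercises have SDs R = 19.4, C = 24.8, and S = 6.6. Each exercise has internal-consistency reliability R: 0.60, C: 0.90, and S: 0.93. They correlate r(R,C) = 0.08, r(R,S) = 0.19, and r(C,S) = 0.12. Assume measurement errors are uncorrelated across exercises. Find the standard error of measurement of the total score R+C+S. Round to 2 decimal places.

Var(total) = 1034.96 + 164.918 = 1199.88.
True-score variance = 819.863 + 164.918 = 984.78, so reliability = 0.8207.
Error variance = 1199.88 − 984.78 = 215.097; SEM = √215.097 = 14.67.

14.67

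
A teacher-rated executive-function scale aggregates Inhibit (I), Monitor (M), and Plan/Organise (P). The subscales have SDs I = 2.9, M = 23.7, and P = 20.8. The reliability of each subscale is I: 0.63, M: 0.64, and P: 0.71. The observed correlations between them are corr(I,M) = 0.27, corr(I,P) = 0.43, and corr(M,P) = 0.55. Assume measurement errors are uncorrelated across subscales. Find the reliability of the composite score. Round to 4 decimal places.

Var(I+M+P) = 2.9² + 23.7² + 20.8² + 2·[2.9·23.7·0.27 + 2.9·20.8·0.43 + 23.7·20.8·0.55] = 1002.74 + 631.245 = 1633.99.
With uncorrelated errors the cross-covariances are all true-score covariance, so they carry over unchanged; only the diagonal terms shrink to ρᵢσᵢ².
True-score variance = [2.9²·0.63 + 23.7²·0.64 + 20.8²·0.71] + 631.245 = 671.954 + 631.245 = 1303.2.
Reliability = 1303.2 / 1633.99 = 0.7976.

0.7976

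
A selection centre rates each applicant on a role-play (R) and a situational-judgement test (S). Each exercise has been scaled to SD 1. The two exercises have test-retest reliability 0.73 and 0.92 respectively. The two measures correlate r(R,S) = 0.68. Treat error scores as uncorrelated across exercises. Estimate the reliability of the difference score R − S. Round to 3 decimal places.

0.453

Var(R−S) = 1 + 1 − 2·0.68 = 2 − 1.36 = 0.64.
Because errors are independent across components, Cov(Tᵢ,Tⱼ) = Cov(Xᵢ,Xⱼ); the off-diagonal part of the true-score variance is the same as above.
True-score variance = [0.73 + 0.92] − 1.36 = 1.65 − 1.36 = 0.29.
Reliability = 0.29 / 0.64 = 0.453.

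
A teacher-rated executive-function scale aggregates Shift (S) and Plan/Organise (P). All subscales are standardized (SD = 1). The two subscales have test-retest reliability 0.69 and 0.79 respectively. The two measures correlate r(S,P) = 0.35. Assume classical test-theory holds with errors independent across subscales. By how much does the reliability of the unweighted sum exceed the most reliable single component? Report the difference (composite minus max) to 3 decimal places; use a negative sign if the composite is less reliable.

Var(sum) = 2 + 0.7 = 2.7; true-score variance = 1.48 + 0.7 = 2.18; composite reliability = 0.8074.
Max component reliability = 0.7900.
Difference = 0.8074 − 0.7900 = 0.017.

0.017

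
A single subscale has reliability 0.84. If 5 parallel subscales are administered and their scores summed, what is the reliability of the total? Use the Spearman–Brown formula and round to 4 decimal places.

ρ_k = kρ / (1 + (k−1)ρ) = 5·0.84 / (1 + 4·0.84) = 4.200 / 4.360 = 0.9633.

0.9633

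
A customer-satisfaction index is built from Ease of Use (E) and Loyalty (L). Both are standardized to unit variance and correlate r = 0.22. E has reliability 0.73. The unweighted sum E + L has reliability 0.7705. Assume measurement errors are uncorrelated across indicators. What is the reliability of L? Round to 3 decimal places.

0.710

Var(E+L) = 2 + 2·0.22 = 2.440.
True-score variance = ρ_E + ρ_L + 2·0.22, so 0.7705 = (0.73 + ρ_L + 0.44) / 2.440.
ρ_L = 0.7705·2.440 − 0.73 − 0.44 = 0.710.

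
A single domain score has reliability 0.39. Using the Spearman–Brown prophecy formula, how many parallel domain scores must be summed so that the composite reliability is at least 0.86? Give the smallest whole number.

10

k ≥ ρ*(1−ρ₁)/(ρ₁(1−ρ*)) = 0.86·0.61 / (0.39·0.14) = 9.608.
Smallest integer k = 10.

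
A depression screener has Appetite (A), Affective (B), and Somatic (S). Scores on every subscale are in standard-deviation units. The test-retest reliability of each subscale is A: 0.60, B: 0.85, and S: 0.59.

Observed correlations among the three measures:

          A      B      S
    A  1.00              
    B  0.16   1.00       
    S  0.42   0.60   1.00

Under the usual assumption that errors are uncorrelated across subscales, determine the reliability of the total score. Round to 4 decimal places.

0.8209

Var(A+B+S) = 3 + 2·[0.16 + 0.42 + 0.60] = 3 + 2.36 = 5.36.
Because errors are independent across components, Cov(Tᵢ,Tⱼ) = Cov(Xᵢ,Xⱼ); the off-diagonal part of the true-score variance is the same as above.
True-score variance = [0.60 + 0.85 + 0.59] + 2.36 = 2.04 + 2.36 = 4.4.
Reliability = 4.4 / 5.36 = 0.8209.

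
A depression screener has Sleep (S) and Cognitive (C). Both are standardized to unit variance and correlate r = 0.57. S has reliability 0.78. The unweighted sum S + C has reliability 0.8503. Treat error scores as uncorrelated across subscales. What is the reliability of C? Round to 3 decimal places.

Var(S+C) = 2 + 2·0.57 = 3.140.
True-score variance = ρ_S + ρ_C + 2·0.57, so 0.8503 = (0.78 + ρ_C + 1.14) / 3.140.
ρ_C = 0.8503·3.140 − 0.78 − 1.14 = 0.750.

0.750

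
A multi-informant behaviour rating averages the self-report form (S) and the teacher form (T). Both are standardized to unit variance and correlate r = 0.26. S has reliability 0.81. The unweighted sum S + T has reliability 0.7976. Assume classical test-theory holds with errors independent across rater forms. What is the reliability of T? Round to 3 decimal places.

0.680

Var(S+T) = 2 + 2·0.26 = 2.520.
True-score variance = ρ_S + ρ_T + 2·0.26, so 0.7976 = (0.81 + ρ_T + 0.52) / 2.520.
ρ_T = 0.7976·2.520 − 0.81 − 0.52 = 0.680.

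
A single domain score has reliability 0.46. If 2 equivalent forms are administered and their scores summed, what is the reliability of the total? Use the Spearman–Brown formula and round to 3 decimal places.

0.630

ρ_k = kρ / (1 + (k−1)ρ) = 2·0.46 / (1 + 1·0.46) = 0.920 / 1.460 = 0.630.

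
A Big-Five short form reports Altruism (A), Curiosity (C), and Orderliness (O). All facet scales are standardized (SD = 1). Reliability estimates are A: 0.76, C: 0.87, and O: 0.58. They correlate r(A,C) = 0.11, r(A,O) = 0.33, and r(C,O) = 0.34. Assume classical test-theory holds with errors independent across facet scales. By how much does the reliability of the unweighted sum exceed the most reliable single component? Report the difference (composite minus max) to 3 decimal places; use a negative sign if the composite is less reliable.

Var(sum) = 3 + 1.56 = 4.56; true-score variance = 2.21 + 1.56 = 3.77; composite reliability = 0.8268.
Max component reliability = 0.8700.
Difference = 0.8268 − 0.8700 = -0.043.

-0.043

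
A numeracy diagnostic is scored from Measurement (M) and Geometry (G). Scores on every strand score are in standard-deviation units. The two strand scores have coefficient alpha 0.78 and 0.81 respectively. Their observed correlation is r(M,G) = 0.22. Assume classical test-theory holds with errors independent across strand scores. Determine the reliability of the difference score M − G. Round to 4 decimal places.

0.7372

Var(M−G) = 1 + 1 − 2·0.22 = 2 − 0.44 = 1.56.
Because errors are independent across components, Cov(Tᵢ,Tⱼ) = Cov(Xᵢ,Xⱼ); the off-diagonal part of the true-score variance is the same as above.
True-score variance = [0.78 + 0.81] − 0.44 = 1.59 − 0.44 = 1.15.
Reliability = 1.15 / 1.56 = 0.7372.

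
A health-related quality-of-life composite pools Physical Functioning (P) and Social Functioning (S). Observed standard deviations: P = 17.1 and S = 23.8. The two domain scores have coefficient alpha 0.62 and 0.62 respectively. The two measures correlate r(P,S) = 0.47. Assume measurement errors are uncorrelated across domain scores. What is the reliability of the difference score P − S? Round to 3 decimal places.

Var(P−S) = 17.1² + 23.8² − 2·17.1·23.8·0.47 = 858.85 − 382.561 = 476.289.
Because errors are independent across components, Cov(Tᵢ,Tⱼ) = Cov(Xᵢ,Xⱼ); the off-diagonal part of the true-score variance is the same as above.
True-score variance = [17.1²·0.62 + 23.8²·0.62] − 382.561 = 532.487 − 382.561 = 149.926.
Reliability = 149.926 / 476.289 = 0.315.

0.315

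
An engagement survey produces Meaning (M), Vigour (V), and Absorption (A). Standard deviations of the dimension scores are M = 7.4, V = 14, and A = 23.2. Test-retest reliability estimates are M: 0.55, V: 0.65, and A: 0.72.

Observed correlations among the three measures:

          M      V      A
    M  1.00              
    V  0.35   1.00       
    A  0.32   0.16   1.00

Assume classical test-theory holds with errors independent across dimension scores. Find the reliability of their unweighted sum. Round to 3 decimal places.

0.773

Var(M+V+A) = 7.4² + 14² + 23.2² + 2·[7.4·14·0.35 + 7.4·23.2·0.32 + 14·23.2·0.16] = 789 + 286.331 = 1075.33.
Because errors are independent across components, Cov(Tᵢ,Tⱼ) = Cov(Xᵢ,Xⱼ); the off-diagonal part of the true-score variance is the same as above.
True-score variance = [7.4²·0.55 + 14²·0.65 + 23.2²·0.72] + 286.331 = 545.051 + 286.331 = 831.382.
Reliability = 831.382 / 1075.33 = 0.773.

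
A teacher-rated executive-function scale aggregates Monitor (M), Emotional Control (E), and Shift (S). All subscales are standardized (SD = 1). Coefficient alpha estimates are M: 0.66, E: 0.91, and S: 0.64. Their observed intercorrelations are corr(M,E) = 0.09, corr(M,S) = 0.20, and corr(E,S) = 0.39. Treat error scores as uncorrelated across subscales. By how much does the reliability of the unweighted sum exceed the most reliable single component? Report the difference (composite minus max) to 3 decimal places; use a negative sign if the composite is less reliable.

-0.091

Var(sum) = 3 + 1.36 = 4.36; true-score variance = 2.21 + 1.36 = 3.57; composite reliability = 0.8188.
Max component reliability = 0.9100.
Difference = 0.8188 − 0.9100 = -0.091.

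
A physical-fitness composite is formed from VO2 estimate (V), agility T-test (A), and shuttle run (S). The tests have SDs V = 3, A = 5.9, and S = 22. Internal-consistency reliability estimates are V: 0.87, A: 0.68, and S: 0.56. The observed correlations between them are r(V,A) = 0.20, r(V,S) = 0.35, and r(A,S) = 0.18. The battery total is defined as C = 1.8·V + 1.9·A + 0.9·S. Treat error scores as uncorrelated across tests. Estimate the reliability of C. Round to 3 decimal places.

0.702

Var(C) = 1.8²·3² + 1.9²·5.9² + 0.9²·22² + 2·[3.42·3·5.9·0.20 + 1.62·3·22·0.35 + 1.71·5.9·22·0.18] = 546.864 + 178.962 = 725.827.
Because errors are independent across components, Cov(Tᵢ,Tⱼ) = Cov(Xᵢ,Xⱼ); the off-diagonal part of the true-score variance is the same as above.
True-score variance = [1.8²·3²·0.87 + 1.9²·5.9²·0.68 + 0.9²·22²·0.56] + 178.962 = 330.363 + 178.962 = 509.326.
Reliability = 509.326 / 725.827 = 0.702.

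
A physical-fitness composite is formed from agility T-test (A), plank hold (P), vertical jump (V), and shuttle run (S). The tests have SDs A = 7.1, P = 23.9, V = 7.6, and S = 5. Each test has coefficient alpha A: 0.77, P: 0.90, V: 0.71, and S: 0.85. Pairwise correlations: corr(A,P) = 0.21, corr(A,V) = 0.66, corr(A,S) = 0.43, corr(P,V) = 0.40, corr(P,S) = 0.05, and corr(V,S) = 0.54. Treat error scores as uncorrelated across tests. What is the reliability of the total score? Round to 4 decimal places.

Var(A+P+V+S) = 7.1² + 23.9² + 7.6² + 5² + 2·[7.1·23.9·0.21 + 7.1·7.6·0.66 + 7.1·5·0.43 + 23.9·7.6·0.40 + 23.9·5·0.05 + 7.6·5·0.54] = 704.38 + 371.329 = 1075.71.
Because errors are independent across components, Cov(Tᵢ,Tⱼ) = Cov(Xᵢ,Xⱼ); the off-diagonal part of the true-score variance is the same as above.
True-score variance = [7.1²·0.77 + 23.9²·0.90 + 7.6²·0.71 + 5²·0.85] + 371.329 = 615.164 + 371.329 = 986.493.
Reliability = 986.493 / 1075.71 = 0.9171.

0.9171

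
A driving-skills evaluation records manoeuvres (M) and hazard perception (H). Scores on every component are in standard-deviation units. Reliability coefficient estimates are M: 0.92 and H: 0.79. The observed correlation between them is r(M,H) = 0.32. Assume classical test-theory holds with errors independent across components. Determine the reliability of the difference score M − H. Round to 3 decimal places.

Var(M−H) = 1 + 1 − 2·0.32 = 2 − 0.64 = 1.36.
Under uncorrelated errors the observed covariances equal the true-score covariances, so only the own-variance terms attenuate.
True-score variance = [0.92 + 0.79] − 0.64 = 1.71 − 0.64 = 1.07.
Reliability = 1.07 / 1.36 = 0.787.

0.787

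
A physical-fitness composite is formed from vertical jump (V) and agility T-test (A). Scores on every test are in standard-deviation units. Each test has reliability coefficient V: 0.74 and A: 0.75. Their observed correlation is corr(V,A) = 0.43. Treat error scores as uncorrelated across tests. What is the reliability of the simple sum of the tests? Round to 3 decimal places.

0.822

Var(V+A) = 2 + 2·[0.43] = 2 + 0.86 = 2.86.
Under uncorrelated errors the observed covariances equal the true-score covariances, so only the own-variance terms attenuate.
True-score variance = [0.74 + 0.75] + 0.86 = 1.49 + 0.86 = 2.35.
Reliability = 2.35 / 2.86 = 0.822.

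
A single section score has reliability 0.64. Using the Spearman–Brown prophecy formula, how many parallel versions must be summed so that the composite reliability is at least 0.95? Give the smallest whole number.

k ≥ ρ*(1−ρ₁)/(ρ₁(1−ρ*)) = 0.95·0.36 / (0.64·0.05) = 10.687.
Smallest integer k = 11.

11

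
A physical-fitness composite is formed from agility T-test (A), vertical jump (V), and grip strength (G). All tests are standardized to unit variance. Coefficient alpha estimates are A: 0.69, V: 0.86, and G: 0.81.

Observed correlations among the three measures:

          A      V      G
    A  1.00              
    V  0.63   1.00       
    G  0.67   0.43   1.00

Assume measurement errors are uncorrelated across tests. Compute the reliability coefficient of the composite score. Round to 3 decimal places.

Var(A+V+G) = 3 + 2·[0.63 + 0.67 + 0.43] = 3 + 3.46 = 6.46.
Under uncorrelated errors the observed covariances equal the true-score covariances, so only the own-variance terms attenuate.
True-score variance = [0.69 + 0.86 + 0.81] + 3.46 = 2.36 + 3.46 = 5.82.
Reliability = 5.82 / 6.46 = 0.901.

0.901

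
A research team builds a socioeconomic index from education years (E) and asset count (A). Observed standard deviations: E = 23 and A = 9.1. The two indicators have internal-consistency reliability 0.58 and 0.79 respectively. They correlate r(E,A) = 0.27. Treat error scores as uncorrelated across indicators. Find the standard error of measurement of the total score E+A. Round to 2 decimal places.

Var(total) = 611.81 + 113.022 = 724.832.
True-score variance = 372.24 + 113.022 = 485.262, so reliability = 0.6695.
Error variance = 724.832 − 485.262 = 239.57; SEM = √239.57 = 15.48.

15.48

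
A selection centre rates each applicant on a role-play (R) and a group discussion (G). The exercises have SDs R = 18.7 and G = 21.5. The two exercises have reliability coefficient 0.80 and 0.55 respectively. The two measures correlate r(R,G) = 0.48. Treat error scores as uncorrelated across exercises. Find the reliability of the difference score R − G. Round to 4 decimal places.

0.3475

Var(R−G) = 18.7² + 21.5² − 2·18.7·21.5·0.48 = 811.94 − 385.968 = 425.972.
Because errors are independent across components, Cov(Tᵢ,Tⱼ) = Cov(Xᵢ,Xⱼ); the off-diagonal part of the true-score variance is the same as above.
True-score variance = [18.7²·0.80 + 21.5²·0.55] − 385.968 = 533.99 − 385.968 = 148.022.
Reliability = 148.022 / 425.972 = 0.3475.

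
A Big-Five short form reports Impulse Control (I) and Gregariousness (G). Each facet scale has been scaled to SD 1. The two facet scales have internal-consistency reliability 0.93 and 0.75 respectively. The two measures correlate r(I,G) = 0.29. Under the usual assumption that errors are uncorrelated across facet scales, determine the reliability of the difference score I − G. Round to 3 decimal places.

Var(I−G) = 1 + 1 − 2·0.29 = 2 − 0.58 = 1.42.
Because errors are independent across components, Cov(Tᵢ,Tⱼ) = Cov(Xᵢ,Xⱼ); the off-diagonal part of the true-score variance is the same as above.
True-score variance = [0.93 + 0.75] − 0.58 = 1.68 − 0.58 = 1.1.
Reliability = 1.1 / 1.42 = 0.775.

0.775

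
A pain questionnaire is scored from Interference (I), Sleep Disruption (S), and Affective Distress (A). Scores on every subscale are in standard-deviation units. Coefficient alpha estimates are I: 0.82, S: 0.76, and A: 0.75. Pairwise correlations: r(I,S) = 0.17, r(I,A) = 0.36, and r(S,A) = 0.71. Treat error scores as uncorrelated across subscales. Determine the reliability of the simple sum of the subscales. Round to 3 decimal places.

Var(I+S+A) = 3 + 2·[0.17 + 0.36 + 0.71] = 3 + 2.48 = 5.48.
Because errors are independent across components, Cov(Tᵢ,Tⱼ) = Cov(Xᵢ,Xⱼ); the off-diagonal part of the true-score variance is the same as above.
True-score variance = [0.82 + 0.76 + 0.75] + 2.48 = 2.33 + 2.48 = 4.81.
Reliability = 4.81 / 5.48 = 0.878.

0.878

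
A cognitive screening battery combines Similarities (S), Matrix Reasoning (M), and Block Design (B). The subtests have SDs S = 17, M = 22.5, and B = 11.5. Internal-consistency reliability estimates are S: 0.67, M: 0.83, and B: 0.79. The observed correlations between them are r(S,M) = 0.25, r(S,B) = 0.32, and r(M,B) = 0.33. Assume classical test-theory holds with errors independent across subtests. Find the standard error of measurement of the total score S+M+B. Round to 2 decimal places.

14.46

Var(total) = 927.5 + 487.145 = 1414.64.
True-score variance = 718.295 + 487.145 = 1205.44, so reliability = 0.8521.
Error variance = 1414.64 − 1205.44 = 209.205; SEM = √209.205 = 14.46.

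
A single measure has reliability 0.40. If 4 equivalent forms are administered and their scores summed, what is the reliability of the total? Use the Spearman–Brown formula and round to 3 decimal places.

ρ_k = kρ / (1 + (k−1)ρ) = 4·0.40 / (1 + 3·0.40) = 1.600 / 2.200 = 0.727.

0.727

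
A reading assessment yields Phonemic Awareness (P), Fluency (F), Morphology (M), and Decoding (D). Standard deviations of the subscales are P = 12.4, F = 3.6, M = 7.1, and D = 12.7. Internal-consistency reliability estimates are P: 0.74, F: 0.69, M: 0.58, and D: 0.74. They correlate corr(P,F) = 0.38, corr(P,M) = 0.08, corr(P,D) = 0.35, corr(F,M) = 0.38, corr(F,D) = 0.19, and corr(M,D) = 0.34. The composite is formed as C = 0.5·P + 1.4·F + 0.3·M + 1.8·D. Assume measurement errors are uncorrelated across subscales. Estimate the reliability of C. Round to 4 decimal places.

0.8057

Var(C) = 0.5²·12.4² + 1.4²·3.6² + 0.3²·7.1² + 1.8²·12.7² + 2·[0.7·12.4·3.6·0.38 + 0.15·12.4·7.1·0.08 + 0.9·12.4·12.7·0.35 + 0.42·3.6·7.1·0.38 + 2.52·3.6·12.7·0.19 + 0.54·7.1·12.7·0.34] = 590.958 + 210.124 = 801.083.
Under uncorrelated errors the observed covariances equal the true-score covariances, so only the own-variance terms attenuate.
True-score variance = [0.5²·12.4²·0.74 + 1.4²·3.6²·0.69 + 0.3²·7.1²·0.58 + 1.8²·12.7²·0.74] + 210.124 = 435.313 + 210.124 = 645.437.
Reliability = 645.437 / 801.083 = 0.8057.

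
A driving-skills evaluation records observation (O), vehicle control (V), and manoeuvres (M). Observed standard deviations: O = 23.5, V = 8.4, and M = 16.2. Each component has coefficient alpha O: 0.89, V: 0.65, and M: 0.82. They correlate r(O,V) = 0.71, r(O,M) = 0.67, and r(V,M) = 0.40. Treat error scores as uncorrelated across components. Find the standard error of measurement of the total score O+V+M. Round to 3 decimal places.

Var(total) = 885.25 + 899.31 = 1784.56.
True-score variance = 752.567 + 899.31 = 1651.88, so reliability = 0.9256.
Error variance = 1784.56 − 1651.88 = 132.683; SEM = √132.683 = 11.519.

11.519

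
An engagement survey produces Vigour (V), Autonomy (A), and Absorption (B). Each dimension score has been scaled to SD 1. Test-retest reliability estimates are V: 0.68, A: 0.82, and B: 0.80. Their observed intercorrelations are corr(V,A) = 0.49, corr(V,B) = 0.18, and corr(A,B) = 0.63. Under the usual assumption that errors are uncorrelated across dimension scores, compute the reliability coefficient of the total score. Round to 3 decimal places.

Var(V+A+B) = 3 + 2·[0.49 + 0.18 + 0.63] = 3 + 2.6 = 5.6.
Because errors are independent across components, Cov(Tᵢ,Tⱼ) = Cov(Xᵢ,Xⱼ); the off-diagonal part of the true-score variance is the same as above.
True-score variance = [0.68 + 0.82 + 0.80] + 2.6 = 2.3 + 2.6 = 4.9.
Reliability = 4.9 / 5.6 = 0.875.

0.875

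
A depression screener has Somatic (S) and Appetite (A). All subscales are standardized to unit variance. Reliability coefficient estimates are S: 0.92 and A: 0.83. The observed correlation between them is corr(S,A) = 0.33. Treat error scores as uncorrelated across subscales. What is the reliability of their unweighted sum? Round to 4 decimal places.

0.9060

Var(S+A) = 2 + 2·[0.33] = 2 + 0.66 = 2.66.
With uncorrelated errors the cross-covariances are all true-score covariance, so they carry over unchanged; only the diagonal terms shrink to ρᵢσᵢ².
True-score variance = [0.92 + 0.83] + 0.66 = 1.75 + 0.66 = 2.41.
Reliability = 2.41 / 2.66 = 0.9060.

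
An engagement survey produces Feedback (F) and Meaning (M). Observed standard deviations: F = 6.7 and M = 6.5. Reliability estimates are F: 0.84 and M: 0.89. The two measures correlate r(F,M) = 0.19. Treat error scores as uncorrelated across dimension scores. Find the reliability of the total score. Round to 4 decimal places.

Var(F+M) = 6.7² + 6.5² + 2·[6.7·6.5·0.19] = 87.14 + 16.549 = 103.689.
Under uncorrelated errors the observed covariances equal the true-score covariances, so only the own-variance terms attenuate.
True-score variance = [6.7²·0.84 + 6.5²·0.89] + 16.549 = 75.3101 + 16.549 = 91.8591.
Reliability = 91.8591 / 103.689 = 0.8859.

0.8859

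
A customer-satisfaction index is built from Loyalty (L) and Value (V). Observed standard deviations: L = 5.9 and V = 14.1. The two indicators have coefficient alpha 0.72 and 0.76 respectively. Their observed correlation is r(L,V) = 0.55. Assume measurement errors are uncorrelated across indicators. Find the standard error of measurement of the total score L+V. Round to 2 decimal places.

7.58

Var(total) = 233.62 + 91.509 = 325.129.
True-score variance = 176.159 + 91.509 = 267.668, so reliability = 0.8233.
Error variance = 325.129 − 267.668 = 57.4612; SEM = √57.4612 = 7.58.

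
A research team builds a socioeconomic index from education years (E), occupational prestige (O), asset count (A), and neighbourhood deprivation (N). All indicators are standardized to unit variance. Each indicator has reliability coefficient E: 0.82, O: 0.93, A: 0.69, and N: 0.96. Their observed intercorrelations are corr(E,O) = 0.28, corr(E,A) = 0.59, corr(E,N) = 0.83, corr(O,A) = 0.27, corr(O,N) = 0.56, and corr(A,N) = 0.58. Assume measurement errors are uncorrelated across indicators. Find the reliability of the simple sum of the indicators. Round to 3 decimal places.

Var(E+O+A+N) = 4 + 2·[0.28 + 0.59 + 0.83 + 0.27 + 0.56 + 0.58] = 4 + 6.22 = 10.22.
With uncorrelated errors the cross-covariances are all true-score covariance, so they carry over unchanged; only the diagonal terms shrink to ρᵢσᵢ².
True-score variance = [0.82 + 0.93 + 0.69 + 0.96] + 6.22 = 3.4 + 6.22 = 9.62.
Reliability = 9.62 / 10.22 = 0.941.

0.941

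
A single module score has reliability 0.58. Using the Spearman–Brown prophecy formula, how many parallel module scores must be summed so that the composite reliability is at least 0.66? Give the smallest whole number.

k ≥ ρ*(1−ρ₁)/(ρ₁(1−ρ*)) = 0.66·0.42 / (0.58·0.34) = 1.406.
Smallest integer k = 2.

2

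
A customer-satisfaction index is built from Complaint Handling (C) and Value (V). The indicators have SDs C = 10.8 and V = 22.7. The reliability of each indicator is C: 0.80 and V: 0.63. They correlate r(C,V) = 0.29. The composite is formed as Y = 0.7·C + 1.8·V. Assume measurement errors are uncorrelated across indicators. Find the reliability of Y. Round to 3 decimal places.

Var(Y) = 0.7²·10.8² + 1.8²·22.7² + 2·[1.26·10.8·22.7·0.29] = 1726.69 + 179.163 = 1905.86.
Under uncorrelated errors the observed covariances equal the true-score covariances, so only the own-variance terms attenuate.
True-score variance = [0.7²·10.8²·0.80 + 1.8²·22.7²·0.63] + 179.163 = 1097.53 + 179.163 = 1276.7.
Reliability = 1276.7 / 1905.86 = 0.670.

0.670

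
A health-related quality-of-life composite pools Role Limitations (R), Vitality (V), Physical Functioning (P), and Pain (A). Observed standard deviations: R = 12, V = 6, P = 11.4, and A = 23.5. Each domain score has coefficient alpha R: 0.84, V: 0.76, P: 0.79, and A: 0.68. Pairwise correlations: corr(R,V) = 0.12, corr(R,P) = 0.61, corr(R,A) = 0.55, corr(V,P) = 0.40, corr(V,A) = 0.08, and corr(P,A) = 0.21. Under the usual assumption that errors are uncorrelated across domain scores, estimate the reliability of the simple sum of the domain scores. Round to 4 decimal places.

0.8476

Var(R+V+P+A) = 12² + 6² + 11.4² + 23.5² + 2·[12·6·0.12 + 12·11.4·0.61 + 12·23.5·0.55 + 6·11.4·0.40 + 6·23.5·0.08 + 11.4·23.5·0.21] = 862.21 + 684.174 = 1546.38.
Under uncorrelated errors the observed covariances equal the true-score covariances, so only the own-variance terms attenuate.
True-score variance = [12²·0.84 + 6²·0.76 + 11.4²·0.79 + 23.5²·0.68] + 684.174 = 626.518 + 684.174 = 1310.69.
Reliability = 1310.69 / 1546.38 = 0.8476.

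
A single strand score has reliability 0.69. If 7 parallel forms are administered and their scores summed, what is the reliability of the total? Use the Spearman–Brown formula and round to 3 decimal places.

ρ_k = kρ / (1 + (k−1)ρ) = 7·0.69 / (1 + 6·0.69) = 4.830 / 5.140 = 0.940.

0.940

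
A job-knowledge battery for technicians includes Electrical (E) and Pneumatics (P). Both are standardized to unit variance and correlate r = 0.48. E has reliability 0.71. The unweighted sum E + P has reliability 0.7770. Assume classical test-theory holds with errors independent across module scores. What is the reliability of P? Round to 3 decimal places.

Var(E+P) = 2 + 2·0.48 = 2.960.
True-score variance = ρ_E + ρ_P + 2·0.48, so 0.7770 = (0.71 + ρ_P + 0.96) / 2.960.
ρ_P = 0.7770·2.960 − 0.71 − 0.96 = 0.630.

0.630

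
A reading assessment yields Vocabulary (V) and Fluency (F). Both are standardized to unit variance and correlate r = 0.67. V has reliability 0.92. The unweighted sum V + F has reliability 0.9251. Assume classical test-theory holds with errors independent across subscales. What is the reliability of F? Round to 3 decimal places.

0.830

Var(V+F) = 2 + 2·0.67 = 3.340.
True-score variance = ρ_V + ρ_F + 2·0.67, so 0.9251 = (0.92 + ρ_F + 1.34) / 3.340.
ρ_F = 0.9251·3.340 − 0.92 − 1.34 = 0.830.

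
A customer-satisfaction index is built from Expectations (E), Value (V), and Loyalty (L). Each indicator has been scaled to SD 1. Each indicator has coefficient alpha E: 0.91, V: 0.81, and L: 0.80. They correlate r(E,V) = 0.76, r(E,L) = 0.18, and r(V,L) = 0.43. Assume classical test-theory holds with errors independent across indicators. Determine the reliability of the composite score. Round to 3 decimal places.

0.916

Var(E+V+L) = 3 + 2·[0.76 + 0.18 + 0.43] = 3 + 2.74 = 5.74.
With uncorrelated errors the cross-covariances are all true-score covariance, so they carry over unchanged; only the diagonal terms shrink to ρᵢσᵢ².
True-score variance = [0.91 + 0.81 + 0.80] + 2.74 = 2.52 + 2.74 = 5.26.
Reliability = 5.26 / 5.74 = 0.916.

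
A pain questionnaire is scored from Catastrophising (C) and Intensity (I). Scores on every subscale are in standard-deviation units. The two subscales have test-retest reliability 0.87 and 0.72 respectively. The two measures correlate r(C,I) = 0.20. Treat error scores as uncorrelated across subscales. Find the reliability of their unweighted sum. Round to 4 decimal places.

Var(C+I) = 2 + 2·[0.20] = 2 + 0.4 = 2.4.
Under uncorrelated errors the observed covariances equal the true-score covariances, so only the own-variance terms attenuate.
True-score variance = [0.87 + 0.72] + 0.4 = 1.59 + 0.4 = 1.99.
Reliability = 1.99 / 2.4 = 0.8292.

0.8292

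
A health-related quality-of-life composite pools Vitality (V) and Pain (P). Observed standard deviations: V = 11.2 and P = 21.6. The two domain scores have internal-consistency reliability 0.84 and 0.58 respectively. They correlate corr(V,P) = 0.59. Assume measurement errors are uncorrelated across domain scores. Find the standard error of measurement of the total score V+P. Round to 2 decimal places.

14.70

Var(total) = 592 + 285.466 = 877.466.
True-score variance = 375.974 + 285.466 = 661.44, so reliability = 0.7538.
Error variance = 877.466 − 661.44 = 216.026; SEM = √216.026 = 14.70.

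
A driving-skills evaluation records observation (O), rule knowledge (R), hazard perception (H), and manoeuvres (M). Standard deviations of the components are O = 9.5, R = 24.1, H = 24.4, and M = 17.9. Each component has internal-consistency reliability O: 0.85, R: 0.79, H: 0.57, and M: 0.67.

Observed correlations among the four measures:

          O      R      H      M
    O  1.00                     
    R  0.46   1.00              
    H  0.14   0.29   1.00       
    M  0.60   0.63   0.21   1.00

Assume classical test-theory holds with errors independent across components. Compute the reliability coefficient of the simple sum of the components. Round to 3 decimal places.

0.841

Var(O+R+H+M) = 9.5² + 24.1² + 24.4² + 17.9² + 2·[9.5·24.1·0.46 + 9.5·24.4·0.14 + 9.5·17.9·0.60 + 24.1·24.4·0.29 + 24.1·17.9·0.63 + 24.4·17.9·0.21] = 1586.83 + 1547.65 = 3134.48.
Because errors are independent across components, Cov(Tᵢ,Tⱼ) = Cov(Xᵢ,Xⱼ); the off-diagonal part of the true-score variance is the same as above.
True-score variance = [9.5²·0.85 + 24.1²·0.79 + 24.4²·0.57 + 17.9²·0.67] + 1547.65 = 1089.58 + 1547.65 = 2637.23.
Reliability = 2637.23 / 3134.48 = 0.841.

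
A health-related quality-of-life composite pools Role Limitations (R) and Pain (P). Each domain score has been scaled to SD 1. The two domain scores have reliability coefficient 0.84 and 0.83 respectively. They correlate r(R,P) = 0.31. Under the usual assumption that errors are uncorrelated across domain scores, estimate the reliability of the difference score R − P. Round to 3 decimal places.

Var(R−P) = 1 + 1 − 2·0.31 = 2 − 0.62 = 1.38.
With uncorrelated errors the cross-covariances are all true-score covariance, so they carry over unchanged; only the diagonal terms shrink to ρᵢσᵢ².
True-score variance = [0.84 + 0.83] − 0.62 = 1.67 − 0.62 = 1.05.
Reliability = 1.05 / 1.38 = 0.761.

0.761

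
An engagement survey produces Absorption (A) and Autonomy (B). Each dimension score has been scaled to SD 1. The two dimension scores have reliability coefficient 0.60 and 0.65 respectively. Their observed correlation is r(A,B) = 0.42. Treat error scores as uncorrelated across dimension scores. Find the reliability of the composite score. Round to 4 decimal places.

0.7359

Var(A+B) = 2 + 2·[0.42] = 2 + 0.84 = 2.84.
Because errors are independent across components, Cov(Tᵢ,Tⱼ) = Cov(Xᵢ,Xⱼ); the off-diagonal part of the true-score variance is the same as above.
True-score variance = [0.60 + 0.65] + 0.84 = 1.25 + 0.84 = 2.09.
Reliability = 2.09 / 2.84 = 0.7359.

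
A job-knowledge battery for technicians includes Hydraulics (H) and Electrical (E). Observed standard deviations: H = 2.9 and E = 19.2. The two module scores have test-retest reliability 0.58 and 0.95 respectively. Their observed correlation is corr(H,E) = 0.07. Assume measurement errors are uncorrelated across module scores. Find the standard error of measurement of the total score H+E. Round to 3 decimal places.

Var(total) = 377.05 + 7.7952 = 384.845.
True-score variance = 355.086 + 7.7952 = 362.881, so reliability = 0.9429.
Error variance = 384.845 − 362.881 = 21.9642; SEM = √21.9642 = 4.687.

4.687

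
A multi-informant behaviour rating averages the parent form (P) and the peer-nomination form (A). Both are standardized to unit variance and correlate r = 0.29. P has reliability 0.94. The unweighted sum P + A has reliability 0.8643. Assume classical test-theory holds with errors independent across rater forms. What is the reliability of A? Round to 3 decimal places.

Var(P+A) = 2 + 2·0.29 = 2.580.
True-score variance = ρ_P + ρ_A + 2·0.29, so 0.8643 = (0.94 + ρ_A + 0.58) / 2.580.
ρ_A = 0.8643·2.580 − 0.94 − 0.58 = 0.710.

0.710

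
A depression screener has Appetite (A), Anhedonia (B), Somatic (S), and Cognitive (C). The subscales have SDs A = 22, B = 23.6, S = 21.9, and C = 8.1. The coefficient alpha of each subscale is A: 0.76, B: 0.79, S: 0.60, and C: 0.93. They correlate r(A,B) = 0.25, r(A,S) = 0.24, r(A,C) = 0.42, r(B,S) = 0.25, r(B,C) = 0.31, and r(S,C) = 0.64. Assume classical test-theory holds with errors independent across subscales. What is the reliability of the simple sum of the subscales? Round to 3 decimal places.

Var(A+B+S+C) = 22² + 23.6² + 21.9² + 8.1² + 2·[22·23.6·0.25 + 22·21.9·0.24 + 22·8.1·0.42 + 23.6·21.9·0.25 + 23.6·8.1·0.31 + 21.9·8.1·0.64] = 1586.18 + 1244.55 = 2830.73.
Because errors are independent across components, Cov(Tᵢ,Tⱼ) = Cov(Xᵢ,Xⱼ); the off-diagonal part of the true-score variance is the same as above.
True-score variance = [22²·0.76 + 23.6²·0.79 + 21.9²·0.60 + 8.1²·0.93] + 1244.55 = 1156.62 + 1244.55 = 2401.17.
Reliability = 2401.17 / 2830.73 = 0.848.

0.848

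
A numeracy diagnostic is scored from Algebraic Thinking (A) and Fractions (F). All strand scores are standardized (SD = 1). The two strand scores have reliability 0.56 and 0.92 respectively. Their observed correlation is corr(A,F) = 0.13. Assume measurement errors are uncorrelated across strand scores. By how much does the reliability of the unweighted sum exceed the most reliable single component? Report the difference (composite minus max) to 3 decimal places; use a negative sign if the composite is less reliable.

-0.150

Var(sum) = 2 + 0.26 = 2.26; true-score variance = 1.48 + 0.26 = 1.74; composite reliability = 0.7699.
Max component reliability = 0.9200.
Difference = 0.7699 − 0.9200 = -0.150.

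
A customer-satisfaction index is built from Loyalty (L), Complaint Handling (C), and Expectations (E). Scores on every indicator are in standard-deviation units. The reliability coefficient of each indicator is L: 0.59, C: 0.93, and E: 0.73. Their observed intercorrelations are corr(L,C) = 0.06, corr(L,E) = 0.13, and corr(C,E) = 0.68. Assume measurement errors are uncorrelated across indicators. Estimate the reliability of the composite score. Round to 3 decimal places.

Var(L+C+E) = 3 + 2·[0.06 + 0.13 + 0.68] = 3 + 1.74 = 4.74.
Because errors are independent across components, Cov(Tᵢ,Tⱼ) = Cov(Xᵢ,Xⱼ); the off-diagonal part of the true-score variance is the same as above.
True-score variance = [0.59 + 0.93 + 0.73] + 1.74 = 2.25 + 1.74 = 3.99.
Reliability = 3.99 / 4.74 = 0.842.

0.842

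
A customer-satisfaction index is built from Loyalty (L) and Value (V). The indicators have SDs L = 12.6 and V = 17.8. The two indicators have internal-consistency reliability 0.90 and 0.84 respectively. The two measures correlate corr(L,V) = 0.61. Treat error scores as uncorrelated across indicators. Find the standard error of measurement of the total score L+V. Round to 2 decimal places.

8.16

Var(total) = 475.6 + 273.622 = 749.222.
True-score variance = 409.03 + 273.622 = 682.651, so reliability = 0.9111.
Error variance = 749.222 − 682.651 = 66.5704; SEM = √66.5704 = 8.16.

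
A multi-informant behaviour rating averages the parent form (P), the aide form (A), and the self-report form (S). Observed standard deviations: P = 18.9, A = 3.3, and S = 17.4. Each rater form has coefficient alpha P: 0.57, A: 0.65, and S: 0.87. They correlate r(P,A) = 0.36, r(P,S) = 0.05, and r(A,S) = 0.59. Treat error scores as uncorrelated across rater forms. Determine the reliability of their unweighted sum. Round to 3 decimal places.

0.759

Var(P+A+S) = 18.9² + 3.3² + 17.4² + 2·[18.9·3.3·0.36 + 18.9·17.4·0.05 + 3.3·17.4·0.59] = 670.86 + 145.548 = 816.408.
With uncorrelated errors the cross-covariances are all true-score covariance, so they carry over unchanged; only the diagonal terms shrink to ρᵢσᵢ².
True-score variance = [18.9²·0.57 + 3.3²·0.65 + 17.4²·0.87] + 145.548 = 474.089 + 145.548 = 619.637.
Reliability = 619.637 / 816.408 = 0.759.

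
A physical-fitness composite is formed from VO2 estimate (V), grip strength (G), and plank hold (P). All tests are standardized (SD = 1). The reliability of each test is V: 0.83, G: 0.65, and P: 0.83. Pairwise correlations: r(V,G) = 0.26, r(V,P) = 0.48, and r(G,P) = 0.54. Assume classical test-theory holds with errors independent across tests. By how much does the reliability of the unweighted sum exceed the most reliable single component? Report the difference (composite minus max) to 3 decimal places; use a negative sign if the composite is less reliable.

Var(sum) = 3 + 2.56 = 5.56; true-score variance = 2.31 + 2.56 = 4.87; composite reliability = 0.8759.
Max component reliability = 0.8300.
Difference = 0.8759 − 0.8300 = 0.046.

0.046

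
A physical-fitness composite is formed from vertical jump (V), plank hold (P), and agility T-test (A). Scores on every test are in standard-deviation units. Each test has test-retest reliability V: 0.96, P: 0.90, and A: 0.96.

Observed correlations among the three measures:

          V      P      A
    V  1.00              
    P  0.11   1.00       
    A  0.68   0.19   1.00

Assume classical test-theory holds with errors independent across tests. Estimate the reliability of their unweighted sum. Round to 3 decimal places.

Var(V+P+A) = 3 + 2·[0.11 + 0.68 + 0.19] = 3 + 1.96 = 4.96.
Because errors are independent across components, Cov(Tᵢ,Tⱼ) = Cov(Xᵢ,Xⱼ); the off-diagonal part of the true-score variance is the same as above.
True-score variance = [0.96 + 0.90 + 0.96] + 1.96 = 2.82 + 1.96 = 4.78.
Reliability = 4.78 / 4.96 = 0.964.

0.964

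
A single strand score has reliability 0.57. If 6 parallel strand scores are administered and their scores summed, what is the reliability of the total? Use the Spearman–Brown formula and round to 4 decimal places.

ρ_k = kρ / (1 + (k−1)ρ) = 6·0.57 / (1 + 5·0.57) = 3.420 / 3.850 = 0.8883.

0.8883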